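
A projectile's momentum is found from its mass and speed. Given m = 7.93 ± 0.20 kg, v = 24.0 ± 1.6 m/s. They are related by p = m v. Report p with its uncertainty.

Each factor contributes (exponent × relative error)² to (δp/p)²:
  (1·δm/m)² = (1×0.0252)² = 0.000636;  (1·δv/v)² = (1×0.0667)² = 0.00444
δp/p = √(0.00508) = 0.0713
p = 190 kg·m/s, so δp = 0.0713 × 190 = 13.6 kg·m/s.

190 ± 13.6 kg·m/s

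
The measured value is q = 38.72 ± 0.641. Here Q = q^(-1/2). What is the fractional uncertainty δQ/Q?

Products/powers → add relative errors in quadrature, weighted by exponent:
  (−½·δq/q)² = (-0.5×0.0166)² = 6.85e-05
δQ/Q = √(6.85e-05) = 0.00828

0.00828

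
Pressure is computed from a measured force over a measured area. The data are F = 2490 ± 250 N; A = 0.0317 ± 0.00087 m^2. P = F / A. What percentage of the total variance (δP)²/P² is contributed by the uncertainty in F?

93.0%

(δP/P)² = (1·δF/F)² + (-1·δA/A)²
  F term: (1×0.100)² = 0.0101
  A term: (-1×0.0274)² = 0.000753
Total = 0.0108. Share from F = 0.0101/0.0108 = 0.930.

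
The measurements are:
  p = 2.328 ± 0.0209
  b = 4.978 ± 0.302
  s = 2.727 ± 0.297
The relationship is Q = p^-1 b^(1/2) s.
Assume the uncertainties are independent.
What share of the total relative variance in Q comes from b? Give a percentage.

7.15%

(δQ/Q)² = (-1·δp/p)² + (½·δb/b)² + (1·δs/s)²
  p term: (-1×0.00898)² = 8.06e-05
  b term: (0.5×0.0607)² = 0.000920
  s term: (1×0.109)² = 0.0119
Total = 0.0129. Share from b = 0.000920/0.0129 = 0.0715.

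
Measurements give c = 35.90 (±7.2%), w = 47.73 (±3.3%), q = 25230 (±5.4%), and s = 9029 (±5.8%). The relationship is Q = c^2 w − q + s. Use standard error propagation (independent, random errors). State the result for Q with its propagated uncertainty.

Let p = c^2·w = 61510. δp/p = √((2·δc/c)² + (1·δw/w)²) = √(0.0207 + 0.00109) = 0.148, so δp = 9090.
Q = p − q + s: δQ = √(δp² + δq² + δs²) = √(8.26e+07 + 1.86e+06 + 2.74e+05) = 9200
Q = 45310.

45310 ± 9200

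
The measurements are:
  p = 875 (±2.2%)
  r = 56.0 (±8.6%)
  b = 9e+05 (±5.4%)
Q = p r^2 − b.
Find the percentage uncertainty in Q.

Let w = p·r^2 = 2.74e+06. δw/w = √((1·δp/p)² + (2·δr/r)²) = √(0.000484 + 0.0296) = 0.173, so δw = 4.76e+05.
Q = w − b: δQ = √(δw² + δb²) = √(2.26e+11 + 2.36e+09) = 4.78e+05
Q = 1.84e+06, so δQ/Q = 4.78e+05/1.84e+06 = 0.259.

25.9%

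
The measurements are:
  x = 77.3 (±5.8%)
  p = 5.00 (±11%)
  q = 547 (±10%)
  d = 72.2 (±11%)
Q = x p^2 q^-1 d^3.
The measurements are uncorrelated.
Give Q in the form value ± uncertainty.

Relative error in a monomial: (δQ/Q)² = Σ (nᵢ · δxᵢ/xᵢ)².
  (1·δx/x)² = (1×0.0580)² = 0.00336;  (2·δp/p)² = (2×0.110)² = 0.0484;  (-1·δq/q)² = (-1×0.100)² = 0.0100;  (3·δd/d)² = (3×0.110)² = 0.109
δQ/Q = √(0.171) = 0.413
Q = 1.33e+06, so δQ = 0.413 × 1.33e+06 = 5.49e+05.

(1.33 ± 0.549) × 10^6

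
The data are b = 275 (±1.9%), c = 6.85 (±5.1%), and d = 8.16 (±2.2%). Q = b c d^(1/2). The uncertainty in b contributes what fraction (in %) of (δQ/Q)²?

(δQ/Q)² = (1·δb/b)² + (1·δc/c)² + (½·δd/d)²
  b term: (1×0.0190)² = 0.000361
  c term: (1×0.0510)² = 0.00260
  d term: (0.5×0.0220)² = 0.000121
Total = 0.00308. Share from b = 0.000361/0.00308 = 0.117.

11.7%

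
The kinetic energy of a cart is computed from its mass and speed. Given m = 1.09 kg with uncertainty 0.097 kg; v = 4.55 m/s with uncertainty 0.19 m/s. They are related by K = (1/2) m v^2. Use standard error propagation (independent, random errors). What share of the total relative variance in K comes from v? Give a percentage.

(δK/K)² = (1·δm/m)² + (2·δv/v)²
  m term: (1×0.0890)² = 0.00792
  v term: (2×0.0418)² = 0.00698
Total = 0.0149. Share from v = 0.00698/0.0149 = 0.468.

46.8%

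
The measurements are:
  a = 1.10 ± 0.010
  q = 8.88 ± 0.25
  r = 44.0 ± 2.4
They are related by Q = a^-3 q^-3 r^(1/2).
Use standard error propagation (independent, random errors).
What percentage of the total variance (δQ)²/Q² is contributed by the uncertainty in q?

82.7%

(δQ/Q)² = (-3·δa/a)² + (-3·δq/q)² + (½·δr/r)²
  a term: (-3×0.00909)² = 0.000744
  q term: (-3×0.0282)² = 0.00713
  r term: (0.5×0.0545)² = 0.000744
Total = 0.00862. Share from q = 0.00713/0.00862 = 0.827.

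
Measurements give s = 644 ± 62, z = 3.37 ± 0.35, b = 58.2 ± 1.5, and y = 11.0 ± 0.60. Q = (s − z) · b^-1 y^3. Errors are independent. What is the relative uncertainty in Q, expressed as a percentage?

19.2%

Let u = s − z = 641. δu = √(δs² + δz²) = √(3840 + 0.122) = 62.0, so δu/u = 0.0968.
Q is then a monomial in u, b, y:
δQ/Q = √((δu/u)² + (-1·δb/b)² + (3·δy/y)²) = √(0.00937 + 0.000664 + 0.0268) = 0.192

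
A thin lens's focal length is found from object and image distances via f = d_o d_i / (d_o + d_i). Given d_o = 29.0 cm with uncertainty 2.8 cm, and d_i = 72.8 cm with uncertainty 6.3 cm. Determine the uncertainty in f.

∂f/∂d_o = (d_i/(d_o+d_i))² = 0.511;  ∂f/∂d_i = (d_o/(d_o+d_i))² = 0.0812
δf = √((∂f/∂d_o · δd_o)² + (∂f/∂d_i · δd_i)²) = √(2.05 + 0.261) = 1.52 cm

1.52 cm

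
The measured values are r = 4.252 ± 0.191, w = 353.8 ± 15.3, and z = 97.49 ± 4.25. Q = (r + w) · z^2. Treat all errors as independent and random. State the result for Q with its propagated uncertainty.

Let u = r + w = 358.1. δu = √(δr² + δw²) = √(0.0365 + 234) = 15.3, so δu/u = 0.0427.
Q is then a monomial in u, z:
δQ/Q = √((δu/u)² + (2·δz/z)²) = √(0.00183 + 0.00760) = 0.0971
Q = 3.403e+06, so δQ = 0.0971 × 3.403e+06 = 3.3e+05.

(3.403 ± 0.330) × 10^6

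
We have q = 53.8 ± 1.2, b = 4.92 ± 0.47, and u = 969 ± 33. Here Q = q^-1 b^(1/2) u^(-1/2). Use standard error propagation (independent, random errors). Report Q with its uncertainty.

(1.32 ± 0.0734) × 10^-3

Each factor contributes (exponent × relative error)² to (δQ/Q)²:
  (-1·δq/q)² = (-1×0.0223)² = 0.000498;  (½·δb/b)² = (0.5×0.0955)² = 0.00228;  (−½·δu/u)² = (-0.5×0.0341)² = 0.000290
δQ/Q = √(0.00307) = 0.0554
Q = 0.00132, so δQ = 0.0554 × 0.00132 = 7.34e-05.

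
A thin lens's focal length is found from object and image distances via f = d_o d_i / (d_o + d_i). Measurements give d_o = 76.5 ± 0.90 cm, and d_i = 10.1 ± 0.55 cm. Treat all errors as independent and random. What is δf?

∂f/∂d_o = (d_i/(d_o+d_i))² = 0.0136;  ∂f/∂d_i = (d_o/(d_o+d_i))² = 0.780
δf = √((∂f/∂d_o · δd_o)² + (∂f/∂d_i · δd_i)²) = √(0.000150 + 0.184) = 0.429 cm

0.429 cm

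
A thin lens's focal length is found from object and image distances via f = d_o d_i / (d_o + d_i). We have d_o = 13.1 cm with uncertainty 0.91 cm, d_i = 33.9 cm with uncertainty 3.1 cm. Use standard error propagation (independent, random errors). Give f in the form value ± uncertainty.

∂f/∂d_o = (d_i/(d_o+d_i))² = 0.520;  ∂f/∂d_i = (d_o/(d_o+d_i))² = 0.0777
δf = √((∂f/∂d_o · δd_o)² + (∂f/∂d_i · δd_i)²) = √(0.224 + 0.0580) = 0.531 cm
f = 9.45 cm.

9.45 ± 0.531 cm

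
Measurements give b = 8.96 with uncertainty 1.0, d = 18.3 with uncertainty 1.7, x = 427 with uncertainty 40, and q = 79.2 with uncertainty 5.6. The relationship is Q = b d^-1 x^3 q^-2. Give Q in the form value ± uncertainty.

Relative error in a monomial: (δQ/Q)² = Σ (nᵢ · δxᵢ/xᵢ)².
  (1·δb/b)² = (1×0.112)² = 0.0125;  (-1·δd/d)² = (-1×0.0929)² = 0.00863;  (3·δx/x)² = (3×0.0937)² = 0.0790;  (-2·δq/q)² = (-2×0.0707)² = 0.0200
δQ/Q = √(0.120) = 0.346
Q = 6080, so δQ = 0.346 × 6080 = 2110.

6080 ± 2110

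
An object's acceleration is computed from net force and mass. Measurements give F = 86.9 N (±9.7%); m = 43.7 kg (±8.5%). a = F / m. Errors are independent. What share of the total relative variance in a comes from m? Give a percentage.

43.4%

(δa/a)² = (1·δF/F)² + (-1·δm/m)²
  F term: (1×0.0970)² = 0.00941
  m term: (-1×0.0850)² = 0.00723
Total = 0.0166. Share from m = 0.00723/0.0166 = 0.434.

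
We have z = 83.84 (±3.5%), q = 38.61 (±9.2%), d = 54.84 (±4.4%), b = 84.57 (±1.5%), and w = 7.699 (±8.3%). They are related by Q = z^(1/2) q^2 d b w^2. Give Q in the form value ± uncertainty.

Relative error in a monomial: (δQ/Q)² = Σ (nᵢ · δxᵢ/xᵢ)².
  (½·δz/z)² = (0.5×0.0350)² = 0.000306;  (2·δq/q)² = (2×0.0920)² = 0.0339;  (1·δd/d)² = (1×0.0440)² = 0.00194;  (1·δb/b)² = (1×0.0150)² = 0.000225;  (2·δw/w)² = (2×0.0830)² = 0.0276
δQ/Q = √(0.0639) = 0.253
Q = 3.752e+09, so δQ = 0.253 × 3.752e+09 = 9.48e+08.

(3.752 ± 0.948) × 10^9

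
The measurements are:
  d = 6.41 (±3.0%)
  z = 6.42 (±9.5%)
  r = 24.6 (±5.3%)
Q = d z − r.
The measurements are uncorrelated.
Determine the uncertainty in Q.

Let p = d·z = 41.2. δp/p = √((1·δd/d)² + (1·δz/z)²) = √(0.000900 + 0.00903) = 0.0996, so δp = 4.10.
Q = p − r: δQ = √(δp² + δr²) = √(16.8 + 1.70) = 4.30

4.30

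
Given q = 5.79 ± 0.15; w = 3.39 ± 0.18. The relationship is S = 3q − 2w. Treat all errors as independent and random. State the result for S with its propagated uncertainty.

Sums and differences: (δS)² = Σ (cᵢ δxᵢ)².
  (3·δq)² = 0.202;  (2·δw)² = 0.130
δS = √(0.332) = 0.576
S = 10.6.

10.6 ± 0.576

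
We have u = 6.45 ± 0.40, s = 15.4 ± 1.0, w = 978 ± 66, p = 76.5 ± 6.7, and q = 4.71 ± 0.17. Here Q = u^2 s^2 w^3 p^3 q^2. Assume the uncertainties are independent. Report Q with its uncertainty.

(9.17 ± 3.52) × 10^19

Since Q is a product/quotient, work with relative uncertainties:
  (2·δu/u)² = (2×0.0620)² = 0.0154;  (2·δs/s)² = (2×0.0649)² = 0.0169;  (3·δw/w)² = (3×0.0675)² = 0.0410;  (3·δp/p)² = (3×0.0876)² = 0.0690;  (2·δq/q)² = (2×0.0361)² = 0.00521
δQ/Q = √(0.147) = 0.384
Q = 9.17e+19, so δQ = 0.384 × 9.17e+19 = 3.52e+19.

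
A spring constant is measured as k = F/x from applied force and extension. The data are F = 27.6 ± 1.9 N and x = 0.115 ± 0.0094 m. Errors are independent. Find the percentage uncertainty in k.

k is a product of powers, so relative uncertainties combine in quadrature:
  (1·δF/F)² = (1×0.0688)² = 0.00474;  (-1·δx/x)² = (-1×0.0817)² = 0.00668
δk/k = √(0.0114) = 0.107

10.7%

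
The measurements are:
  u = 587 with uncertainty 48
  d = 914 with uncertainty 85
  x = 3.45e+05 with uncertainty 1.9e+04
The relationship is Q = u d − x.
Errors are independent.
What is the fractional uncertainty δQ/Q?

Let p = u·d = 5.37e+05. δp/p = √((1·δu/u)² + (1·δd/d)²) = √(0.00669 + 0.00865) = 0.124, so δp = 66400.
Q = p − x: δQ = √(δp² + δx²) = √(4.41e+09 + 3.61e+08) = 69100
Q = 1.92e+05, so δQ/Q = 69100/1.92e+05 = 0.361.

0.361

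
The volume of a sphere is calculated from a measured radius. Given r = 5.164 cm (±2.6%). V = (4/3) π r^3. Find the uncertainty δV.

V ∝ r^3, so δV/V = |3| · δr/r = 3 × 0.0260 = 0.0780.
V = 576.8 cm^3, so δV = 0.0780 × 576.8 = 45.0 cm^3.

45.0 cm^3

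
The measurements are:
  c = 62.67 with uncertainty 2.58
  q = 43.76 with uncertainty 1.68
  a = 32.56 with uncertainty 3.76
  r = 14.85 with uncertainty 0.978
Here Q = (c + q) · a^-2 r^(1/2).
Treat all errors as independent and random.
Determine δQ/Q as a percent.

Let u = c + q = 106.4. δu = √(δc² + δq²) = √(6.66 + 2.82) = 3.08, so δu/u = 0.0289.
Q is then a monomial in u, a, r:
δQ/Q = √((δu/u)² + (-2·δa/a)² + (½·δr/r)²) = √(0.000837 + 0.0533 + 0.00108) = 0.235

23.5%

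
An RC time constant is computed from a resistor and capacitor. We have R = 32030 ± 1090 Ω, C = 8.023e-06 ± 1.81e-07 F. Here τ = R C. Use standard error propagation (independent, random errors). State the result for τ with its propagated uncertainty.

0.2570 ± 0.0105 s

Since τ is a product/quotient, work with relative uncertainties:
  (1·δR/R)² = (1×0.0340)² = 0.00116;  (1·δC/C)² = (1×0.0226)² = 0.000509
δτ/τ = √(0.00167) = 0.0408
τ = 0.2570 s, so δτ = 0.0408 × 0.2570 = 0.0105 s.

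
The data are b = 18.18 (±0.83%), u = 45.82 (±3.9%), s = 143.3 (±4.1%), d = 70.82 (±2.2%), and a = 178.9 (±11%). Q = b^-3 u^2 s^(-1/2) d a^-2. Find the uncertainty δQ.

For a monomial Q ∝ b^-3, u^2, s^(-1/2), d, a^-2, fractional errors add in quadrature:
  (-3·δb/b)² = (-3×0.00830)² = 0.000620;  (2·δu/u)² = (2×0.0390)² = 0.00608;  (−½·δs/s)² = (-0.5×0.0410)² = 0.000420;  (1·δd/d)² = (1×0.0220)² = 0.000484;  (-2·δa/a)² = (-2×0.110)² = 0.0484
δQ/Q = √(0.0560) = 0.237
Q = 6.459e-05, so δQ = 0.237 × 6.459e-05 = 1.53e-05.

1.53e-05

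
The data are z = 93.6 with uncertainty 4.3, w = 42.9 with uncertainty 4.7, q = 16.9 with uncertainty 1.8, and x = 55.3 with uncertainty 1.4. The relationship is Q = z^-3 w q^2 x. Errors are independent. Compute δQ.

0.229

Products/powers → add relative errors in quadrature, weighted by exponent:
  (-3·δz/z)² = (-3×0.0459)² = 0.0190;  (1·δw/w)² = (1×0.110)² = 0.0120;  (2·δq/q)² = (2×0.107)² = 0.0454;  (1·δx/x)² = (1×0.0253)² = 0.000641
δQ/Q = √(0.0770) = 0.278
Q = 0.826, so δQ = 0.278 × 0.826 = 0.229.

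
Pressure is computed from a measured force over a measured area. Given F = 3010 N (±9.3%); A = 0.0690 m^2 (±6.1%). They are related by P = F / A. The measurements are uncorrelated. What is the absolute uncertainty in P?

P is a product of powers, so relative uncertainties combine in quadrature:
  (1·δF/F)² = (1×0.0930)² = 0.00865;  (-1·δA/A)² = (-1×0.0610)² = 0.00372
δP/P = √(0.0124) = 0.111
P = 43600 Pa, so δP = 0.111 × 43600 = 4850 Pa.

4850 Pa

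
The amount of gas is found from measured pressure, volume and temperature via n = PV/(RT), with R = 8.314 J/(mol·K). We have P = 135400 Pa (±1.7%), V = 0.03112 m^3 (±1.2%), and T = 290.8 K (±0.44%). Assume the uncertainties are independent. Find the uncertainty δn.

Since n is a product/quotient, work with relative uncertainties:
  (1·δP/P)² = (1×0.0170)² = 0.000289;  (1·δV/V)² = (1×0.0120)² = 0.000144;  (-1·δT/T)² = (-1×0.00440)² = 1.94e-05
δn/n = √(0.000452) = 0.0213
n = 1.743 mol, so δn = 0.0213 × 1.743 = 0.0371 mol.

0.0371 mol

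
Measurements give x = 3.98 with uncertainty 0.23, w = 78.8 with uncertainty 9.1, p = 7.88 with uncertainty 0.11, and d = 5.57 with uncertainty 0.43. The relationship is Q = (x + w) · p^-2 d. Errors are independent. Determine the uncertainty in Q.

1.02

Let u = x + w = 82.8. δu = √(δx² + δw²) = √(0.0529 + 82.8) = 9.10, so δu/u = 0.110.
Q is then a monomial in u, p, d:
δQ/Q = √((δu/u)² + (-2·δp/p)² + (1·δd/d)²) = √(0.0121 + 0.000779 + 0.00596) = 0.137
Q = 7.43, so δQ = 0.137 × 7.43 = 1.02.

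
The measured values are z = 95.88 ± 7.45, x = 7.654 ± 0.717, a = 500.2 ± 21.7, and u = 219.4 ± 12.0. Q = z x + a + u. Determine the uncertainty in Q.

Let p = z·x = 733.9. δp/p = √((1·δz/z)² + (1·δx/x)²) = √(0.00604 + 0.00878) = 0.122, so δp = 89.3.
Q = p + a + u: δQ = √(δp² + δa² + δu²) = √(7980 + 471 + 144) = 92.7

92.7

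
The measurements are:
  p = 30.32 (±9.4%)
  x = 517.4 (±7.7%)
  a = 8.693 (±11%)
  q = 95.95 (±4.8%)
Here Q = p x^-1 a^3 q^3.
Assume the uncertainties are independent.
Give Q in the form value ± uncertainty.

(3.401 ± 1.29) × 10^7

Products/powers → add relative errors in quadrature, weighted by exponent:
  (1·δp/p)² = (1×0.0940)² = 0.00884;  (-1·δx/x)² = (-1×0.0770)² = 0.00593;  (3·δa/a)² = (3×0.110)² = 0.109;  (3·δq/q)² = (3×0.0480)² = 0.0207
δQ/Q = √(0.144) = 0.380
Q = 3.401e+07, so δQ = 0.380 × 3.401e+07 = 1.29e+07.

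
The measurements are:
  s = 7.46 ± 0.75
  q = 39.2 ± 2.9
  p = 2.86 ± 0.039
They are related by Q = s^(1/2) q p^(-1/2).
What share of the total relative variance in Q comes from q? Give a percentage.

68.0%

(δQ/Q)² = (½·δs/s)² + (1·δq/q)² + (−½·δp/p)²
  s term: (0.5×0.101)² = 0.00253
  q term: (1×0.0740)² = 0.00547
  p term: (-0.5×0.0136)² = 4.65e-05
Total = 0.00805. Share from q = 0.00547/0.00805 = 0.680.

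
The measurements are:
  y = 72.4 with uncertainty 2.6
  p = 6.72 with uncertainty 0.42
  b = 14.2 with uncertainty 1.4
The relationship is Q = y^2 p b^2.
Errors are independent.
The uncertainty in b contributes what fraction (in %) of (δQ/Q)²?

81.1%

(δQ/Q)² = (2·δy/y)² + (1·δp/p)² + (2·δb/b)²
  y term: (2×0.0359)² = 0.00516
  p term: (1×0.0625)² = 0.00391
  b term: (2×0.0986)² = 0.0389
Total = 0.0479. Share from b = 0.0389/0.0479 = 0.811.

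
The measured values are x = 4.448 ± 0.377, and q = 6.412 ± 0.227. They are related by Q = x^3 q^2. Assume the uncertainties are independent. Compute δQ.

Relative error in a monomial: (δQ/Q)² = Σ (nᵢ · δxᵢ/xᵢ)².
  (3·δx/x)² = (3×0.0848)² = 0.0647;  (2·δq/q)² = (2×0.0354)² = 0.00501
δQ/Q = √(0.0697) = 0.264
Q = 3618, so δQ = 0.264 × 3618 = 955.

955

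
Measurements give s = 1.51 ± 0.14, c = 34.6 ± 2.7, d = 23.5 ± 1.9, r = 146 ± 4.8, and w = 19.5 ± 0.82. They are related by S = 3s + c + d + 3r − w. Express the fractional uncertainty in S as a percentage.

3.08%

Each term contributes (cᵢ δxᵢ)² to (δS)²:
  (3·δs)² = 0.176;  (δc)² = 7.29;  (δd)² = 3.61;  (3·δr)² = 207;  (δw)² = 0.672
δS = √(219) = 14.8
S = 481, so δS/S = 14.8/481 = 0.0308.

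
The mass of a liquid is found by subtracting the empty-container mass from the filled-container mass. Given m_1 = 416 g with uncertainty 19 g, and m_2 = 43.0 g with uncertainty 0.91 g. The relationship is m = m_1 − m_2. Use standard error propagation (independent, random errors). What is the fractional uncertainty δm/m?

m is a linear combination, so absolute uncertainties add in quadrature:
  (δm_1)² = 361;  (δm_2)² = 0.828
δm = √(362) = 19.0 g
m = 373 g, so δm/m = 19.0/373 = 0.0510.

0.0510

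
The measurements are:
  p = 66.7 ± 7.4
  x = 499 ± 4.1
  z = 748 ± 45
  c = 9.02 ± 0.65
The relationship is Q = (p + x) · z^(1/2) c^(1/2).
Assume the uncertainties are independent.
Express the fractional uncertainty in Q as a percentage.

4.93%

Let u = p + x = 566. δu = √(δp² + δx²) = √(54.8 + 16.8) = 8.46, so δu/u = 0.0150.
Q is then a monomial in u, z, c:
δQ/Q = √((δu/u)² + (½·δz/z)² + (½·δc/c)²) = √(0.000224 + 0.000905 + 0.00130) = 0.0493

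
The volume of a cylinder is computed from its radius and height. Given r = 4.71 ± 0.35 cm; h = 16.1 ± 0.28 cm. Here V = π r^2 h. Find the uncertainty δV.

168 cm^3

V is a product of powers, so relative uncertainties combine in quadrature:
  (2·δr/r)² = (2×0.0743)² = 0.0221;  (1·δh/h)² = (1×0.0174)² = 0.000302
δV/V = √(0.0224) = 0.150
V = 1120 cm^3, so δV = 0.150 × 1120 = 168 cm^3.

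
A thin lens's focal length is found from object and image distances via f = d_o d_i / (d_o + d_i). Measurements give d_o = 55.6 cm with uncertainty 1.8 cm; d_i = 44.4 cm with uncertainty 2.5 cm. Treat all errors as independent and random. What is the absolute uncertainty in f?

∂f/∂d_o = (d_i/(d_o+d_i))² = 0.197;  ∂f/∂d_i = (d_o/(d_o+d_i))² = 0.309
δf = √((∂f/∂d_o · δd_o)² + (∂f/∂d_i · δd_i)²) = √(0.126 + 0.597) = 0.850 cm

0.850 cm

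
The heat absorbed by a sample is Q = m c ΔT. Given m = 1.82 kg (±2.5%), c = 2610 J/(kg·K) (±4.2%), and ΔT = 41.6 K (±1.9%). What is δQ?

10400 J

Products/powers → add relative errors in quadrature, weighted by exponent:
  (1·δm/m)² = (1×0.0250)² = 0.000625;  (1·δc/c)² = (1×0.0420)² = 0.00176;  (1·δΔT/ΔT)² = (1×0.0190)² = 0.000361
δQ/Q = √(0.00275) = 0.0524
Q = 1.98e+05 J, so δQ = 0.0524 × 1.98e+05 = 10400 J.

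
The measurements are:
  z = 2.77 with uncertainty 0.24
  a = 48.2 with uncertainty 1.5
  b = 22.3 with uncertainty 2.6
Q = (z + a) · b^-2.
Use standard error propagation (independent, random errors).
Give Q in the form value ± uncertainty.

0.102 ± 0.0241

Let u = z + a = 51.0. δu = √(δz² + δa²) = √(0.0576 + 2.25) = 1.52, so δu/u = 0.0298.
Q is then a monomial in u, b:
δQ/Q = √((δu/u)² + (-2·δb/b)²) = √(0.000888 + 0.0544) = 0.235
Q = 0.102, so δQ = 0.235 × 0.102 = 0.0241.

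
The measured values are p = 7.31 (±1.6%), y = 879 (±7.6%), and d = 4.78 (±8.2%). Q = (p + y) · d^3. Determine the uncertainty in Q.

Let u = p + y = 886. δu = √(δp² + δy²) = √(0.0137 + 4460) = 66.8, so δu/u = 0.0754.
Q is then a monomial in u, d:
δQ/Q = √((δu/u)² + (3·δd/d)²) = √(0.00568 + 0.0605) = 0.257
Q = 96800, so δQ = 0.257 × 96800 = 24900.

24900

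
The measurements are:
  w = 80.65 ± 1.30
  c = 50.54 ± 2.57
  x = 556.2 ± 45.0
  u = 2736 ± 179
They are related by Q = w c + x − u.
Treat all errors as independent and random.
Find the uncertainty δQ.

285

Let p = w·c = 4076. δp/p = √((1·δw/w)² + (1·δc/c)²) = √(0.000260 + 0.00259) = 0.0533, so δp = 217.
Q = p + x − u: δQ = √(δp² + δx² + δu²) = √(47300 + 2020 + 32000) = 285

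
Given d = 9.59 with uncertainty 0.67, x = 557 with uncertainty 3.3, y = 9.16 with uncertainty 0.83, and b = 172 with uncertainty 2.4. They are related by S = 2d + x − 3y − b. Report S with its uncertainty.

For a sum/difference, combine absolute errors in quadrature:
  (2·δd)² = 1.80;  (δx)² = 10.9;  (3·δy)² = 6.20;  (δb)² = 5.76
δS = √(24.6) = 4.96
S = 377.

377 ± 4.96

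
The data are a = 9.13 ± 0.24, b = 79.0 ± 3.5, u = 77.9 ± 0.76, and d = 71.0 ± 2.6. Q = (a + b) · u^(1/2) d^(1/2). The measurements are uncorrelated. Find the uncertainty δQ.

Let w = a + b = 88.1. δw = √(δa² + δb²) = √(0.0576 + 12.2) = 3.51, so δw/w = 0.0398.
Q is then a monomial in w, u, d:
δQ/Q = √((δw/w)² + (½·δu/u)² + (½·δd/d)²) = √(0.00158 + 2.38e-05 + 0.000335) = 0.0441
Q = 6550, so δQ = 0.0441 × 6550 = 289.

289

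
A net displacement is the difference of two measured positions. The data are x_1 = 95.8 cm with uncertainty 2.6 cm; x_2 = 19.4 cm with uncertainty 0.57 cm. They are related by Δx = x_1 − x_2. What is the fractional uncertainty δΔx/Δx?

Δx is a linear combination, so absolute uncertainties add in quadrature:
  (δx_1)² = 6.76;  (δx_2)² = 0.325
δΔx = √(7.08) = 2.66 cm
Δx = 76.4 cm, so δΔx/Δx = 2.66/76.4 = 0.0348.

0.0348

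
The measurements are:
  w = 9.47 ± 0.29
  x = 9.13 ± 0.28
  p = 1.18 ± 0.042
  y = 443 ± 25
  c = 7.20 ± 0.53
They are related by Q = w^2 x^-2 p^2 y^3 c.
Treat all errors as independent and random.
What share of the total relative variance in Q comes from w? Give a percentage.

8.04%

(δQ/Q)² = (2·δw/w)² + (-2·δx/x)² + (2·δp/p)² + (3·δy/y)² + (1·δc/c)²
  w term: (2×0.0306)² = 0.00375
  x term: (-2×0.0307)² = 0.00376
  p term: (2×0.0356)² = 0.00507
  y term: (3×0.0564)² = 0.0287
  c term: (1×0.0736)² = 0.00542
Total = 0.0467. Share from w = 0.00375/0.0467 = 0.0804.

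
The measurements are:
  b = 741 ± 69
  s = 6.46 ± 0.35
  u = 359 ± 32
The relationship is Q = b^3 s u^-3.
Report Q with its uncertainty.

For a monomial Q ∝ b^3, s, u^-3, fractional errors add in quadrature:
  (3·δb/b)² = (3×0.0931)² = 0.0780;  (1·δs/s)² = (1×0.0542)² = 0.00294;  (-3·δu/u)² = (-3×0.0891)² = 0.0715
δQ/Q = √(0.152) = 0.390
Q = 56.8, so δQ = 0.390 × 56.8 = 22.2.

56.8 ± 22.2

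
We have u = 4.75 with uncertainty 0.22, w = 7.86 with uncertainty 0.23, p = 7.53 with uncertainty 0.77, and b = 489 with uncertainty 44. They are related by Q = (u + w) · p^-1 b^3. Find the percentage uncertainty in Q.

Let h = u + w = 12.6. δh = √(δu² + δw²) = √(0.0484 + 0.0529) = 0.318, so δh/h = 0.0252.
Q is then a monomial in h, p, b:
δQ/Q = √((δh/h)² + (-1·δp/p)² + (3·δb/b)²) = √(0.000637 + 0.0105 + 0.0729) = 0.290

29.0%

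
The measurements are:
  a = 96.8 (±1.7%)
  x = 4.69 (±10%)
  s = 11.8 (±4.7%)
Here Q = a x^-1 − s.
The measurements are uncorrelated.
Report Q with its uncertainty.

Let p = a·x^-1 = 20.6. δp/p = √((1·δa/a)² + (-1·δx/x)²) = √(0.000289 + 0.0100) = 0.101, so δp = 2.09.
Q = p − s: δQ = √(δp² + δs²) = √(4.38 + 0.308) = 2.17
Q = 8.84.

8.84 ± 2.17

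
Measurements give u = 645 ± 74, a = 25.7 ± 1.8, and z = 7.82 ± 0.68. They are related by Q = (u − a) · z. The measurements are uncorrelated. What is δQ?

716

Let w = u − a = 619. δw = √(δu² + δa²) = √(5480 + 3.24) = 74.0, so δw/w = 0.120.
Q is then a monomial in w, z:
δQ/Q = √((δw/w)² + (1·δz/z)²) = √(0.0143 + 0.00756) = 0.148
Q = 4840, so δQ = 0.148 × 4840 = 716.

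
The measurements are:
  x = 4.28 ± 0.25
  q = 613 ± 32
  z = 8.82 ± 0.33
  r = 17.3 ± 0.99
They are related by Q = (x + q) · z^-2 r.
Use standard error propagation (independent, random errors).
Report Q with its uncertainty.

Let u = x + q = 617. δu = √(δx² + δq²) = √(0.0625 + 1020) = 32.0, so δu/u = 0.0518.
Q is then a monomial in u, z, r:
δQ/Q = √((δu/u)² + (-2·δz/z)² + (1·δr/r)²) = √(0.00269 + 0.00560 + 0.00327) = 0.108
Q = 137, so δQ = 0.108 × 137 = 14.8.

137 ± 14.8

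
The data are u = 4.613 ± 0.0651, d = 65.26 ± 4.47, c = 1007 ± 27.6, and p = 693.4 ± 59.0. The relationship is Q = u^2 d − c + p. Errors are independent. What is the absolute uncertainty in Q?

122

Let w = u^2·d = 1389. δw/w = √((2·δu/u)² + (1·δd/d)²) = √(0.000797 + 0.00469) = 0.0741, so δw = 103.
Q = w − c + p: δQ = √(δw² + δc² + δp²) = √(10600 + 762 + 3480) = 122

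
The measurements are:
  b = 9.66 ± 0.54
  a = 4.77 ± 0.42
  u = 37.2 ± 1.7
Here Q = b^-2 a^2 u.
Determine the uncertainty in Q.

1.94

Since Q is a product/quotient, work with relative uncertainties:
  (-2·δb/b)² = (-2×0.0559)² = 0.0125;  (2·δa/a)² = (2×0.0881)² = 0.0310;  (1·δu/u)² = (1×0.0457)² = 0.00209
δQ/Q = √(0.0456) = 0.214
Q = 9.07, so δQ = 0.214 × 9.07 = 1.94.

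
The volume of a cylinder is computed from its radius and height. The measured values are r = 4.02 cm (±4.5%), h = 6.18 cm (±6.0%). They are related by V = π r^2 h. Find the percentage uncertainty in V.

10.8%

Each factor contributes (exponent × relative error)² to (δV/V)²:
  (2·δr/r)² = (2×0.0450)² = 0.00810;  (1·δh/h)² = (1×0.0600)² = 0.00360
δV/V = √(0.0117) = 0.108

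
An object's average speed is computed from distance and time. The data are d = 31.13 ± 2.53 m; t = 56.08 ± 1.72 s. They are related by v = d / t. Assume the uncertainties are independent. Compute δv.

0.0482 m/s

Each factor contributes (exponent × relative error)² to (δv/v)²:
  (1·δd/d)² = (1×0.0813)² = 0.00661;  (-1·δt/t)² = (-1×0.0307)² = 0.000941
δv/v = √(0.00755) = 0.0869
v = 0.5551 m/s, so δv = 0.0869 × 0.5551 = 0.0482 m/s.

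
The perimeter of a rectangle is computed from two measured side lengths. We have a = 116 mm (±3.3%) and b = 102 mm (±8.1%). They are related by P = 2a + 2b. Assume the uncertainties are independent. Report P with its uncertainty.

Absolute uncertainties add in quadrature for a linear combination:
  (2·δa)² = 58.6;  (2·δb)² = 273
δP = √(332) = 18.2 mm
P = 436 mm.

436 ± 18.2 mm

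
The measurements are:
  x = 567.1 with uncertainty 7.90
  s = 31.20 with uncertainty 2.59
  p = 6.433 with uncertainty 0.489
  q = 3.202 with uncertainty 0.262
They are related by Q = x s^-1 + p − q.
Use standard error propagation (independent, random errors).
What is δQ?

1.63

Let w = x·s^-1 = 18.18. δw/w = √((1·δx/x)² + (-1·δs/s)²) = √(0.000194 + 0.00689) = 0.0842, so δw = 1.53.
Q = w + p − q: δQ = √(δw² + δp² + δq²) = √(2.34 + 0.239 + 0.0686) = 1.63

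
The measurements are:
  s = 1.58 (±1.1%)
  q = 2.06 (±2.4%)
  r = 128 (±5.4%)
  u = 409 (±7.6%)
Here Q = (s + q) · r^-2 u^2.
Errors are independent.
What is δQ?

Let w = s + q = 3.64. δw = √(δs² + δq²) = √(0.000302 + 0.00244) = 0.0524, so δw/w = 0.0144.
Q is then a monomial in w, r, u:
δQ/Q = √((δw/w)² + (-2·δr/r)² + (2·δu/u)²) = √(0.000207 + 0.0117 + 0.0231) = 0.187
Q = 37.2, so δQ = 0.187 × 37.2 = 6.95.

6.95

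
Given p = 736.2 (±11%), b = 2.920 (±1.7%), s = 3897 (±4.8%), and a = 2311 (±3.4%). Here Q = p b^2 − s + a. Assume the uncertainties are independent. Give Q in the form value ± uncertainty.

4691 ± 751

Let w = p·b^2 = 6277. δw/w = √((1·δp/p)² + (2·δb/b)²) = √(0.0121 + 0.00116) = 0.115, so δw = 723.
Q = w − s + a: δQ = √(δw² + δs² + δa²) = √(5.22e+05 + 35000 + 6170) = 751
Q = 4691.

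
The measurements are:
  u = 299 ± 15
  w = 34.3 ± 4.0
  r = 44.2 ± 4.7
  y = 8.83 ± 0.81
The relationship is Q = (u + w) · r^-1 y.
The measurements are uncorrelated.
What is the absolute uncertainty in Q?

9.85

Let h = u + w = 333. δh = √(δu² + δw²) = √(225 + 16.0) = 15.5, so δh/h = 0.0466.
Q is then a monomial in h, r, y:
δQ/Q = √((δh/h)² + (-1·δr/r)² + (1·δy/y)²) = √(0.00217 + 0.0113 + 0.00841) = 0.148
Q = 66.6, so δQ = 0.148 × 66.6 = 9.85.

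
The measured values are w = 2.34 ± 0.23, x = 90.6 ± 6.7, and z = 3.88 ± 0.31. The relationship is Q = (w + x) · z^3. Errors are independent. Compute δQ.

1360

Let u = w + x = 92.9. δu = √(δw² + δx²) = √(0.0529 + 44.9) = 6.70, so δu/u = 0.0721.
Q is then a monomial in u, z:
δQ/Q = √((δu/u)² + (3·δz/z)²) = √(0.00520 + 0.0575) = 0.250
Q = 5430, so δQ = 0.250 × 5430 = 1360.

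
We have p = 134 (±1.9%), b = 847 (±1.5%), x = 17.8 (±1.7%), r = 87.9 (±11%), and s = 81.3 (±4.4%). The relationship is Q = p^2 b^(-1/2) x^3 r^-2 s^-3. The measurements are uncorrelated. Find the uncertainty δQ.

0.000222

Since Q is a product/quotient, work with relative uncertainties:
  (2·δp/p)² = (2×0.0190)² = 0.00144;  (−½·δb/b)² = (-0.5×0.0150)² = 5.62e-05;  (3·δx/x)² = (3×0.0170)² = 0.00260;  (-2·δr/r)² = (-2×0.110)² = 0.0484;  (-3·δs/s)² = (-3×0.0440)² = 0.0174
δQ/Q = √(0.0699) = 0.264
Q = 0.000838, so δQ = 0.264 × 0.000838 = 0.000222.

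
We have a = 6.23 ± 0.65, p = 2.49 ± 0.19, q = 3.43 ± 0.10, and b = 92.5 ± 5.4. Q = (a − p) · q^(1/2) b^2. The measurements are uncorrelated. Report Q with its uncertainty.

59300 ± 12800

Let u = a − p = 3.74. δu = √(δa² + δp²) = √(0.423 + 0.0361) = 0.677, so δu/u = 0.181.
Q is then a monomial in u, q, b:
δQ/Q = √((δu/u)² + (½·δq/q)² + (2·δb/b)²) = √(0.0328 + 0.000212 + 0.0136) = 0.216
Q = 59300, so δQ = 0.216 × 59300 = 12800.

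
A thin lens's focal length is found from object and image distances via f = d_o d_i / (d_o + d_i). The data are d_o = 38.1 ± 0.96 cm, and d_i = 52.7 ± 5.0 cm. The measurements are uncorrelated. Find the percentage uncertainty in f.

∂f/∂d_o = (d_i/(d_o+d_i))² = 0.337;  ∂f/∂d_i = (d_o/(d_o+d_i))² = 0.176
δf = √((∂f/∂d_o · δd_o)² + (∂f/∂d_i · δd_i)²) = √(0.105 + 0.775) = 0.938 cm
f = 22.1 cm, so δf/f = 0.938/22.1 = 0.0424.

4.24%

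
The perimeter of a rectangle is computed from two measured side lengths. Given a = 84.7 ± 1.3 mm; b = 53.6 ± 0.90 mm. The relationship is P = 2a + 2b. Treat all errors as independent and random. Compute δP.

3.16 mm

Sums and differences: (δP)² = Σ (cᵢ δxᵢ)².
  (2·δa)² = 6.76;  (2·δb)² = 3.24
δP = √(10.0) = 3.16 mm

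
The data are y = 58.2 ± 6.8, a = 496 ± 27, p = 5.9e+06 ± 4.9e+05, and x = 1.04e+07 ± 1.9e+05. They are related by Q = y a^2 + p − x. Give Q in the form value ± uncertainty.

(9.82 ± 2.35) × 10^6

Let w = y·a^2 = 1.43e+07. δw/w = √((1·δy/y)² + (2·δa/a)²) = √(0.0137 + 0.0119) = 0.160, so δw = 2.29e+06.
Q = w + p − x: δQ = √(δw² + δp² + δx²) = √(5.23e+12 + 2.4e+11 + 3.61e+10) = 2.35e+06
Q = 9.82e+06.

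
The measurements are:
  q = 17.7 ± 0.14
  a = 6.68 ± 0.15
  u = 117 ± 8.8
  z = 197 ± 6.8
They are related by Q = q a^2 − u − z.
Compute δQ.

37.7

Let p = q·a^2 = 790. δp/p = √((1·δq/q)² + (2·δa/a)²) = √(6.26e-05 + 0.00202) = 0.0456, so δp = 36.0.
Q = p − u − z: δQ = √(δp² + δu² + δz²) = √(1300 + 77.4 + 46.2) = 37.7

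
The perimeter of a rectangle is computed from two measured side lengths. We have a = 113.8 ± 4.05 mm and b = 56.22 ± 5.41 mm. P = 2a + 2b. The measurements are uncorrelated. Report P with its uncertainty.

Each term contributes (cᵢ δxᵢ)² to (δP)²:
  (2·δa)² = 65.6;  (2·δb)² = 117
δP = √(183) = 13.5 mm
P = 340.0 mm.

340.0 ± 13.5 mm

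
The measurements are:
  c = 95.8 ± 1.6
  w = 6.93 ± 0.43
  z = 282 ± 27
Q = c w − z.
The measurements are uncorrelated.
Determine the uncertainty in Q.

Let p = c·w = 664. δp/p = √((1·δc/c)² + (1·δw/w)²) = √(0.000279 + 0.00385) = 0.0643, so δp = 42.7.
Q = p − z: δQ = √(δp² + δz²) = √(1820 + 729) = 50.5

50.5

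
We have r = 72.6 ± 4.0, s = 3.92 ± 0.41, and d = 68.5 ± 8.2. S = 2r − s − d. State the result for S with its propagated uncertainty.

Sums and differences: (δS)² = Σ (cᵢ δxᵢ)².
  (2·δr)² = 64.0;  (δs)² = 0.168;  (δd)² = 67.2
δS = √(131) = 11.5
S = 72.8.

72.8 ± 11.5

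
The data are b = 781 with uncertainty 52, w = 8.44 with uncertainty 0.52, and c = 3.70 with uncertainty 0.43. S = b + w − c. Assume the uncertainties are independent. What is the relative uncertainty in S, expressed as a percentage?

S is a linear combination, so absolute uncertainties add in quadrature:
  (δb)² = 2700;  (δw)² = 0.270;  (δc)² = 0.185
δS = √(2700) = 52.0
S = 786, so δS/S = 52.0/786 = 0.0662.

6.62%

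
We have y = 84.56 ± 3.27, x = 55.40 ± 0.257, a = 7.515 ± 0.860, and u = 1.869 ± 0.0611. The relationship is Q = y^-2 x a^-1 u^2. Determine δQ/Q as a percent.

Each factor contributes (exponent × relative error)² to (δQ/Q)²:
  (-2·δy/y)² = (-2×0.0387)² = 0.00598;  (1·δx/x)² = (1×0.00464)² = 2.15e-05;  (-1·δa/a)² = (-1×0.114)² = 0.0131;  (2·δu/u)² = (2×0.0327)² = 0.00427
δQ/Q = √(0.0234) = 0.153

15.3%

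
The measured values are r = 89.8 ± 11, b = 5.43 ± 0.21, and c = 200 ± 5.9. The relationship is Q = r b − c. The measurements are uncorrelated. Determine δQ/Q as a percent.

21.9%

Let p = r·b = 488. δp/p = √((1·δr/r)² + (1·δb/b)²) = √(0.0150 + 0.00150) = 0.128, so δp = 62.6.
Q = p − c: δQ = √(δp² + δc²) = √(3920 + 34.8) = 62.9
Q = 288, so δQ/Q = 62.9/288 = 0.219.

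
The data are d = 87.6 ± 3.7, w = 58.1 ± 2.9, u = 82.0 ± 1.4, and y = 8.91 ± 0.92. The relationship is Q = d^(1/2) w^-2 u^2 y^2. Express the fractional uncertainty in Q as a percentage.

Each factor contributes (exponent × relative error)² to (δQ/Q)²:
  (½·δd/d)² = (0.5×0.0422)² = 0.000446;  (-2·δw/w)² = (-2×0.0499)² = 0.00997;  (2·δu/u)² = (2×0.0171)² = 0.00117;  (2·δy/y)² = (2×0.103)² = 0.0426
δQ/Q = √(0.0542) = 0.233

23.3%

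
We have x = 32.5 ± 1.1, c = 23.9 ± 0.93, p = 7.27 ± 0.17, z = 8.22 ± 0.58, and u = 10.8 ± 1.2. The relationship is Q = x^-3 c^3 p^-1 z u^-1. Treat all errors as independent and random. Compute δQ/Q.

0.204

Products/powers → add relative errors in quadrature, weighted by exponent:
  (-3·δx/x)² = (-3×0.0338)² = 0.0103;  (3·δc/c)² = (3×0.0389)² = 0.0136;  (-1·δp/p)² = (-1×0.0234)² = 0.000547;  (1·δz/z)² = (1×0.0706)² = 0.00498;  (-1·δu/u)² = (-1×0.111)² = 0.0123
δQ/Q = √(0.0418) = 0.204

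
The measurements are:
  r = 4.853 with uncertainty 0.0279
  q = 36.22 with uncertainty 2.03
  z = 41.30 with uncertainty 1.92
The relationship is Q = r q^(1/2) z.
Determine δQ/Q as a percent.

5.46%

Q is a product of powers, so relative uncertainties combine in quadrature:
  (1·δr/r)² = (1×0.00575)² = 3.31e-05;  (½·δq/q)² = (0.5×0.0560)² = 0.000785;  (1·δz/z)² = (1×0.0465)² = 0.00216
δQ/Q = √(0.00298) = 0.0546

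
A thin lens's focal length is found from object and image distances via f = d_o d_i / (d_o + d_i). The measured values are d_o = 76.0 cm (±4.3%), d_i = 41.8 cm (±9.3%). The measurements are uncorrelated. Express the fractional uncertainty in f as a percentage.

6.19%

∂f/∂d_o = (d_i/(d_o+d_i))² = 0.126;  ∂f/∂d_i = (d_o/(d_o+d_i))² = 0.416
δf = √((∂f/∂d_o · δd_o)² + (∂f/∂d_i · δd_i)²) = √(0.169 + 2.62) = 1.67 cm
f = 27.0 cm, so δf/f = 1.67/27.0 = 0.0619.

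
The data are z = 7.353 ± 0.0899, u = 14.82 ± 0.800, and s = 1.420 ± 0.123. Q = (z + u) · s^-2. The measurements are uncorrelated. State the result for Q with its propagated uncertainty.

11.00 ± 1.95

Let w = z + u = 22.17. δw = √(δz² + δu²) = √(0.00808 + 0.640) = 0.805, so δw/w = 0.0363.
Q is then a monomial in w, s:
δQ/Q = √((δw/w)² + (-2·δs/s)²) = √(0.00132 + 0.0300) = 0.177
Q = 11.00, so δQ = 0.177 × 11.00 = 1.95.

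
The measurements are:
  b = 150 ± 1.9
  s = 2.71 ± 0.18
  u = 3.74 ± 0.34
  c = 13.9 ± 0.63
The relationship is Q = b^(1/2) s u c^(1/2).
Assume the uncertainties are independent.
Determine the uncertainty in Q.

Q is a product of powers, so relative uncertainties combine in quadrature:
  (½·δb/b)² = (0.5×0.0127)² = 4.01e-05;  (1·δs/s)² = (1×0.0664)² = 0.00441;  (1·δu/u)² = (1×0.0909)² = 0.00826;  (½·δc/c)² = (0.5×0.0453)² = 0.000514
δQ/Q = √(0.0132) = 0.115
Q = 463, so δQ = 0.115 × 463 = 53.2.

53.2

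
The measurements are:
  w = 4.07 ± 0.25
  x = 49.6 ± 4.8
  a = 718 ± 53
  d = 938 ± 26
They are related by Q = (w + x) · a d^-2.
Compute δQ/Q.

0.129

Let u = w + x = 53.7. δu = √(δw² + δx²) = √(0.0625 + 23.0) = 4.81, so δu/u = 0.0896.
Q is then a monomial in u, a, d:
δQ/Q = √((δu/u)² + (1·δa/a)² + (-2·δd/d)²) = √(0.00802 + 0.00545 + 0.00307) = 0.129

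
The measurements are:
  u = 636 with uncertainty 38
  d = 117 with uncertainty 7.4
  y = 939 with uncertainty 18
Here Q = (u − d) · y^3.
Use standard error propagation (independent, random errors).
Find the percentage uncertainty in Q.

9.42%

Let w = u − d = 519. δw = √(δu² + δd²) = √(1440 + 54.8) = 38.7, so δw/w = 0.0746.
Q is then a monomial in w, y:
δQ/Q = √((δw/w)² + (3·δy/y)²) = √(0.00556 + 0.00331) = 0.0942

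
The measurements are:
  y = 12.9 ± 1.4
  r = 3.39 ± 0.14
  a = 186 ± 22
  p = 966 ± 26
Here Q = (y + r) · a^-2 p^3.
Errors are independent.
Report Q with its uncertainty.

(4.24 ± 1.12) × 10^5

Let u = y + r = 16.3. δu = √(δy² + δr²) = √(1.96 + 0.0196) = 1.41, so δu/u = 0.0864.
Q is then a monomial in u, a, p:
δQ/Q = √((δu/u)² + (-2·δa/a)² + (3·δp/p)²) = √(0.00746 + 0.0560 + 0.00652) = 0.264
Q = 4.24e+05, so δQ = 0.264 × 4.24e+05 = 1.12e+05.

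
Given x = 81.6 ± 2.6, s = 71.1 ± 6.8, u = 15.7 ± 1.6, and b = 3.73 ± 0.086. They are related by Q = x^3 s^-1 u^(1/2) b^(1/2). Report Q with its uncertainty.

58500 ± 8480

Since Q is a product/quotient, work with relative uncertainties:
  (3·δx/x)² = (3×0.0319)² = 0.00914;  (-1·δs/s)² = (-1×0.0956)² = 0.00915;  (½·δu/u)² = (0.5×0.102)² = 0.00260;  (½·δb/b)² = (0.5×0.0231)² = 0.000133
δQ/Q = √(0.0210) = 0.145
Q = 58500, so δQ = 0.145 × 58500 = 8480.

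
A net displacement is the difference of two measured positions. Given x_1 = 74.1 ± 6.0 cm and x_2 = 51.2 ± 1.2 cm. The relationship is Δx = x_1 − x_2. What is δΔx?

For a sum/difference, combine absolute errors in quadrature:
  (δx_1)² = 36.0;  (δx_2)² = 1.44
δΔx = √(37.4) = 6.12 cm

6.12 cm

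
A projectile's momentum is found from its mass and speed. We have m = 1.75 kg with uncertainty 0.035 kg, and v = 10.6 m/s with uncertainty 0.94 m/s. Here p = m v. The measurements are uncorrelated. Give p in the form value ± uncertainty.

Each factor contributes (exponent × relative error)² to (δp/p)²:
  (1·δm/m)² = (1×0.0200)² = 0.000400;  (1·δv/v)² = (1×0.0887)² = 0.00786
δp/p = √(0.00826) = 0.0909
p = 18.6 kg·m/s, so δp = 0.0909 × 18.6 = 1.69 kg·m/s.

18.6 ± 1.69 kg·m/s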